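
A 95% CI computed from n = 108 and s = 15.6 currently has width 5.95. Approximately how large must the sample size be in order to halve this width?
n ≈ 432

CI width ∝ 1/√n
To reduce width by factor 2, need √n to grow by 2 → need 2² = 4 times as many samples.

Current: n = 108, width = 5.95
New: n = 432, width ≈ 2.95

Width reduced by factor of 5.95/2.95 = 2.02.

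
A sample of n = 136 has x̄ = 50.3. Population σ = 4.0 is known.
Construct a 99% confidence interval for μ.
(49.42, 51.18)

z-interval (σ known):
z* = 2.576 for 99% confidence

Margin of error = z* · σ/√n = 2.576 · 4.0/√136 = 0.88

CI: (50.3 - 0.88, 50.3 + 0.88) = (49.42, 51.18)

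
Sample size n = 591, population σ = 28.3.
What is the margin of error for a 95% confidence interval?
Margin of error = 2.28

Margin of error = z* · σ/√n
= 1.960 · 28.3/√591
= 1.960 · 28.3/24.3105
= 2.28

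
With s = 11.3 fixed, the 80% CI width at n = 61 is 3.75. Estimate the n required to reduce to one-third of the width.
n ≈ 549

CI width ∝ 1/√n
To reduce width by factor 3, need √n to grow by 3 → need 3² = 9 times as many samples.

Current: n = 61, width = 3.75
New: n = 549, width ≈ 1.24

Width reduced by factor of 3.75/1.24 = 3.02.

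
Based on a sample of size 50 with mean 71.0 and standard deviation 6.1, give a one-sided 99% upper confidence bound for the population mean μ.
μ ≤ 73.07

Upper bound (one-sided):
t* = 2.405 (one-sided for 99%)
Upper bound = x̄ + t* · s/√n = 71.0 + 2.405 · 6.1/√50 = 73.07

We are 99% confident that μ ≤ 73.07.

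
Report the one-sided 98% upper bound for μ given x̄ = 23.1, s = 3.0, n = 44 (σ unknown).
μ ≤ 24.06

Upper bound (one-sided):
t* = 2.118 (one-sided for 98%)
Upper bound = x̄ + t* · s/√n = 23.1 + 2.118 · 3.0/√44 = 24.06

We are 98% confident that μ ≤ 24.06.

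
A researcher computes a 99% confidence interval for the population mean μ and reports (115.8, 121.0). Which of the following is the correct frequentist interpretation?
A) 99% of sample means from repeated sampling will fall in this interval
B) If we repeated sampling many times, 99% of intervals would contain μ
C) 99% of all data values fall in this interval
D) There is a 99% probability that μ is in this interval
B

A) Wrong — coverage applies to intervals containing μ, not to future x̄ values.
B) Correct — this is the frequentist long-run coverage interpretation.
C) Wrong — a CI is about the parameter μ, not individual data values.
D) Wrong — μ is fixed; the randomness lives in the interval, not in μ.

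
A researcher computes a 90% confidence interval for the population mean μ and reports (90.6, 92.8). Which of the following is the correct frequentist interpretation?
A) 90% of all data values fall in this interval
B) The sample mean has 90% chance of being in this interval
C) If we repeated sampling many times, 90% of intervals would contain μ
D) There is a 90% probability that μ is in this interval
C

A) Wrong — a CI is about the parameter μ, not individual data values.
B) Wrong — x̄ is observed and sits in the interval by construction.
C) Correct — this is the frequentist long-run coverage interpretation.
D) Wrong — μ is fixed; the randomness lives in the interval, not in μ.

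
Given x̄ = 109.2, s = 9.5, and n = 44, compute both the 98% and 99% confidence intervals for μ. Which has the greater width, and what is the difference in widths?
99% CI is wider by 0.80

df = 43
98% CI: t* = 2.416, (105.74, 112.66), width = 2 · t* · s/√n = 6.92
99% CI: t* = 2.695, (105.34, 113.06), width = 2 · t* · s/√n = 7.72

The 99% CI is wider by 7.72 - 6.92 = 0.80.
Higher confidence requires a wider interval.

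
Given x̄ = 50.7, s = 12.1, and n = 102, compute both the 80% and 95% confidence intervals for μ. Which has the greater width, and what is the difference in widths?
95% CI is wider by 1.66

df = 101
80% CI: t* = 1.290, (49.15, 52.25), width = 2 · t* · s/√n = 3.09
95% CI: t* = 1.984, (48.32, 53.08), width = 2 · t* · s/√n = 4.75

The 95% CI is wider by 4.75 - 3.09 = 1.66.
Higher confidence requires a wider interval.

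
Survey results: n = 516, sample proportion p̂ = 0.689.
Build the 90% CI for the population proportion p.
(0.655, 0.723)

Proportion CI:
SE = √(p̂(1-p̂)/n) = √(0.689 · 0.311 / 516) = 0.02038

z* = 1.645
Margin = z* · SE = 1.645 · 0.02038 = 0.0335

CI: 0.689 ± 0.0335 = (0.655, 0.723)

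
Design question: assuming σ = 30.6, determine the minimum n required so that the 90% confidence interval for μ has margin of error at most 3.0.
n ≥ 282

For margin E ≤ 3.0:
n ≥ (z* · σ / E)²
n ≥ (1.645 · 30.6 / 3.0)²
n ≥ 281.53

Minimum n = 282 (rounding up)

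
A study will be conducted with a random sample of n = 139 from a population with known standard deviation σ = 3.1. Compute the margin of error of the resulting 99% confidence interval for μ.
Margin of error = 0.68

Margin of error = z* · σ/√n
= 2.576 · 3.1/√139
= 2.576 · 3.1/11.7898
= 0.68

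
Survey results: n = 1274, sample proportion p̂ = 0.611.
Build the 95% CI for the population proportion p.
(0.584, 0.638)

Proportion CI:
SE = √(p̂(1-p̂)/n) = √(0.611 · 0.389 / 1274) = 0.01366

z* = 1.960
Margin = z* · SE = 1.960 · 0.01366 = 0.0268

CI: 0.611 ± 0.0268 = (0.584, 0.638)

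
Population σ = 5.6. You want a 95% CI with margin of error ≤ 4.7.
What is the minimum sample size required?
n ≥ 6

For margin E ≤ 4.7:
n ≥ (z* · σ / E)²
n ≥ (1.960 · 5.6 / 4.7)²
n ≥ 5.45

Minimum n = 6 (rounding up)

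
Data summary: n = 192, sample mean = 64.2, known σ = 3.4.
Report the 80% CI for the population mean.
(63.89, 64.51)

z-interval (σ known):
z* = 1.282 for 80% confidence

Margin of error = z* · σ/√n = 1.282 · 3.4/√192 = 0.31

CI: (64.2 - 0.31, 64.2 + 0.31) = (63.89, 64.51)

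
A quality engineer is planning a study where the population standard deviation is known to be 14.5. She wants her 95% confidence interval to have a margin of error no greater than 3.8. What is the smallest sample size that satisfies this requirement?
n ≥ 56

For margin E ≤ 3.8:
n ≥ (z* · σ / E)²
n ≥ (1.960 · 14.5 / 3.8)²
n ≥ 55.93

Minimum n = 56 (rounding up)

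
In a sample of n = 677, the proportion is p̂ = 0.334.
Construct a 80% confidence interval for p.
(0.311, 0.357)

Proportion CI:
SE = √(p̂(1-p̂)/n) = √(0.334 · 0.666 / 677) = 0.01813

z* = 1.282
Margin = z* · SE = 1.282 · 0.01813 = 0.0232

CI: 0.334 ± 0.0232 = (0.311, 0.357)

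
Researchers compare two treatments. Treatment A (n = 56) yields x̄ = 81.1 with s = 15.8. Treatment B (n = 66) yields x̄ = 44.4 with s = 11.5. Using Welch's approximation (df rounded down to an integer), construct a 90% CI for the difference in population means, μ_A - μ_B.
(32.48, 40.92)

Difference: x̄₁ - x̄₂ = 36.70
SE = √(s₁²/n₁ + s₂²/n₂) = √(15.8²/56 + 11.5²/66) = 2.5420
df = 98.69 → 98 (Welch–Satterthwaite, rounded down)
t* = 1.661

CI: 36.70 ± 1.661 · 2.5420 = 36.70 ± 4.22 = (32.48, 40.92)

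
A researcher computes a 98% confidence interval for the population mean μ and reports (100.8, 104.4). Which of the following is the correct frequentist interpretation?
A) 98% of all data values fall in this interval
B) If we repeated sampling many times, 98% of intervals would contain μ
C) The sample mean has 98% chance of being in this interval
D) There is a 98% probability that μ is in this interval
B

A) Wrong — a CI is about the parameter μ, not individual data values.
B) Correct — this is the frequentist long-run coverage interpretation.
C) Wrong — x̄ is observed and sits in the interval by construction.
D) Wrong — μ is fixed; the randomness lives in the interval, not in μ.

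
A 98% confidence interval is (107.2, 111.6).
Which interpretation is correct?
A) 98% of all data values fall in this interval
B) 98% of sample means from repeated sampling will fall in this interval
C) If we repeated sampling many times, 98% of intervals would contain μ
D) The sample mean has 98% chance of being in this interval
C

A) Wrong — a CI is about the parameter μ, not individual data values.
B) Wrong — coverage applies to intervals containing μ, not to future x̄ values.
C) Correct — this is the frequentist long-run coverage interpretation.
D) Wrong — x̄ is observed and sits in the interval by construction.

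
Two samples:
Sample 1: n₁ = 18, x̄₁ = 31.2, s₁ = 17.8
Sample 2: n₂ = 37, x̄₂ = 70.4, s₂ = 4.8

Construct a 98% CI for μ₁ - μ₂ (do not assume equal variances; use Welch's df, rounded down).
(-50.09, -28.31)

Difference: x̄₁ - x̄₂ = -39.20
SE = √(s₁²/n₁ + s₂²/n₂) = √(17.8²/18 + 4.8²/37) = 4.2691
df = 18.21 → 18 (Welch–Satterthwaite, rounded down)
t* = 2.552

CI: -39.20 ± 2.552 · 4.2691 = -39.20 ± 10.89 = (-50.09, -28.31)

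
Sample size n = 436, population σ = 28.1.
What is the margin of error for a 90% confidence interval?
Margin of error = 2.21

Margin of error = z* · σ/√n
= 1.645 · 28.1/√436
= 1.645 · 28.1/20.8806
= 2.21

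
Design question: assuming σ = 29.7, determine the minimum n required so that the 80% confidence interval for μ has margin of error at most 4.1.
n ≥ 87

For margin E ≤ 4.1:
n ≥ (z* · σ / E)²
n ≥ (1.282 · 29.7 / 4.1)²
n ≥ 86.24

Minimum n = 87 (rounding up)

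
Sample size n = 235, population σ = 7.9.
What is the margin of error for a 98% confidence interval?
Margin of error = 1.20

Margin of error = z* · σ/√n
= 2.326 · 7.9/√235
= 2.326 · 7.9/15.3297
= 1.20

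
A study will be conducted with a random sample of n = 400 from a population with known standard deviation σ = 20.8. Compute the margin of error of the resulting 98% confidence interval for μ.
Margin of error = 2.42

Margin of error = z* · σ/√n
= 2.326 · 20.8/√400
= 2.326 · 20.8/20.0000
= 2.42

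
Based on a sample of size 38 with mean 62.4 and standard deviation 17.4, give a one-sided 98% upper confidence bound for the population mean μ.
μ ≤ 68.41

Upper bound (one-sided):
t* = 2.129 (one-sided for 98%)
Upper bound = x̄ + t* · s/√n = 62.4 + 2.129 · 17.4/√38 = 68.41

We are 98% confident that μ ≤ 68.41.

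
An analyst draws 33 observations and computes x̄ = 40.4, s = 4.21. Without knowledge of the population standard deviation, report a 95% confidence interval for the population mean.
(38.91, 41.89)

t-interval (σ unknown):
df = n - 1 = 32
t* = 2.037 for 95% confidence

Margin of error = t* · s/√n = 2.037 · 4.21/√33 = 1.49

CI: (38.91, 41.89)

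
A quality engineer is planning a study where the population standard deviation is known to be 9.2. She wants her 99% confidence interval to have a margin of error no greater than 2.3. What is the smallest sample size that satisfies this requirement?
n ≥ 107

For margin E ≤ 2.3:
n ≥ (z* · σ / E)²
n ≥ (2.576 · 9.2 / 2.3)²
n ≥ 106.17

Minimum n = 107 (rounding up)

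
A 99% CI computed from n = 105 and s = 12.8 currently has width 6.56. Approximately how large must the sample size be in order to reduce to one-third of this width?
n ≈ 945

CI width ∝ 1/√n
To reduce width by factor 3, need √n to grow by 3 → need 3² = 9 times as many samples.

Current: n = 105, width = 6.56
New: n = 945, width ≈ 2.15

Width reduced by factor of 6.56/2.15 = 3.05.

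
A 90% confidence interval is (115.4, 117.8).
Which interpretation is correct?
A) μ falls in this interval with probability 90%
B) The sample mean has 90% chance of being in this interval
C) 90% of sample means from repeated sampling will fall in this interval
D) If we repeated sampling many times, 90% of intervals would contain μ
D

A) Wrong — μ is fixed; the randomness lives in the interval, not in μ.
B) Wrong — x̄ is observed and sits in the interval by construction.
C) Wrong — coverage applies to intervals containing μ, not to future x̄ values.
D) Correct — this is the frequentist long-run coverage interpretation.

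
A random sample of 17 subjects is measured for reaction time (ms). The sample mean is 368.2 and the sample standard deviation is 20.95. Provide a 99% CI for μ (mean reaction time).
(353.36, 383.04)

t-interval (σ unknown):
df = n - 1 = 16
t* = 2.921 for 99% confidence

Margin of error = t* · s/√n = 2.921 · 20.95/√17 = 14.84

CI: (353.36, 383.04)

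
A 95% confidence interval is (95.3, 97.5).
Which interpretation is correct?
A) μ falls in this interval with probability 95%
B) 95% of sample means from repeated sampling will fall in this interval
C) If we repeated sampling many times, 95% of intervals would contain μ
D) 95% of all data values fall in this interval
C

A) Wrong — μ is fixed; the randomness lives in the interval, not in μ.
B) Wrong — coverage applies to intervals containing μ, not to future x̄ values.
C) Correct — this is the frequentist long-run coverage interpretation.
D) Wrong — a CI is about the parameter μ, not individual data values.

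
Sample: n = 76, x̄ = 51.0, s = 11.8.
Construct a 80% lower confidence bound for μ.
μ ≥ 49.85

Lower bound (one-sided):
t* = 0.846 (one-sided for 80%)
Lower bound = x̄ - t* · s/√n = 51.0 - 0.846 · 11.8/√76 = 49.85

We are 80% confident that μ ≥ 49.85.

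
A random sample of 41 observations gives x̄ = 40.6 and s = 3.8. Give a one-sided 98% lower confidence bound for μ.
μ ≥ 39.34

Lower bound (one-sided):
t* = 2.123 (one-sided for 98%)
Lower bound = x̄ - t* · s/√n = 40.6 - 2.123 · 3.8/√41 = 39.34

We are 98% confident that μ ≥ 39.34.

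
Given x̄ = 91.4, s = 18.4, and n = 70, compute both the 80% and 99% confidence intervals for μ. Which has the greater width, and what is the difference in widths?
99% CI is wider by 5.96

df = 69
80% CI: t* = 1.294, (88.55, 94.25), width = 2 · t* · s/√n = 5.69
99% CI: t* = 2.649, (85.57, 97.23), width = 2 · t* · s/√n = 11.65

The 99% CI is wider by 11.65 - 5.69 = 5.96.
Higher confidence requires a wider interval.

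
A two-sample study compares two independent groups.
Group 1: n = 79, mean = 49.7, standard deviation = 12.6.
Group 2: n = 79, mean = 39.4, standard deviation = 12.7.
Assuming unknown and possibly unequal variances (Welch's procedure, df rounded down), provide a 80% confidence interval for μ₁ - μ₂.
(7.71, 12.89)

Difference: x̄₁ - x̄₂ = 10.30
SE = √(s₁²/n₁ + s₂²/n₂) = √(12.6²/79 + 12.7²/79) = 2.0128
df = 155.99 → 155 (Welch–Satterthwaite, rounded down)
t* = 1.287

CI: 10.30 ± 1.287 · 2.0128 = 10.30 ± 2.59 = (7.71, 12.89)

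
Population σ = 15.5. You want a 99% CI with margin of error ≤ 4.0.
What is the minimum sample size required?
n ≥ 100

For margin E ≤ 4.0:
n ≥ (z* · σ / E)²
n ≥ (2.576 · 15.5 / 4.0)²
n ≥ 99.64

Minimum n = 100 (rounding up)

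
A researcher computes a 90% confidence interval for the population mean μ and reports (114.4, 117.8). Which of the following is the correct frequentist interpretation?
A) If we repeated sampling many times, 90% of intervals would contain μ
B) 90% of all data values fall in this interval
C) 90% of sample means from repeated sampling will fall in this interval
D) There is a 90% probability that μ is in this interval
A

A) Correct — this is the frequentist long-run coverage interpretation.
B) Wrong — a CI is about the parameter μ, not individual data values.
C) Wrong — coverage applies to intervals containing μ, not to future x̄ values.
D) Wrong — μ is fixed; the randomness lives in the interval, not in μ.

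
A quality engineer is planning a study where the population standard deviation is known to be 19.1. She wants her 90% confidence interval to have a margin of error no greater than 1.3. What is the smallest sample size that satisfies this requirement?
n ≥ 585

For margin E ≤ 1.3:
n ≥ (z* · σ / E)²
n ≥ (1.645 · 19.1 / 1.3)²
n ≥ 584.13

Minimum n = 585 (rounding up)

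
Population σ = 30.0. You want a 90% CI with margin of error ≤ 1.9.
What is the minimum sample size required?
n ≥ 675

For margin E ≤ 1.9:
n ≥ (z* · σ / E)²
n ≥ (1.645 · 30.0 / 1.9)²
n ≥ 674.63

Minimum n = 675 (rounding up)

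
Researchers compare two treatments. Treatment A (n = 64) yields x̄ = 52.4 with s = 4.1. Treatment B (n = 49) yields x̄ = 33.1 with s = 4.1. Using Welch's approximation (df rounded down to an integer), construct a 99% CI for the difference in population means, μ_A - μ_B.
(17.26, 21.34)

Difference: x̄₁ - x̄₂ = 19.30
SE = √(s₁²/n₁ + s₂²/n₂) = √(4.1²/64 + 4.1²/49) = 0.7783
df = 103.44 → 103 (Welch–Satterthwaite, rounded down)
t* = 2.624

CI: 19.30 ± 2.624 · 0.7783 = 19.30 ± 2.04 = (17.26, 21.34)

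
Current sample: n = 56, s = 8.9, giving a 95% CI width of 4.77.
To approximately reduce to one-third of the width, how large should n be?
n ≈ 504

CI width ∝ 1/√n
To reduce width by factor 3, need √n to grow by 3 → need 3² = 9 times as many samples.

Current: n = 56, width = 4.77
New: n = 504, width ≈ 1.56

Width reduced by factor of 4.77/1.56 = 3.06.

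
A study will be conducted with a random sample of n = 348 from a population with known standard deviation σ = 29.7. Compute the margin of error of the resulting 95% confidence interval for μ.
Margin of error = 3.12

Margin of error = z* · σ/√n
= 1.960 · 29.7/√348
= 1.960 · 29.7/18.6548
= 3.12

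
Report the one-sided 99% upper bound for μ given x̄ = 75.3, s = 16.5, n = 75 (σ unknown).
μ ≤ 79.83

Upper bound (one-sided):
t* = 2.378 (one-sided for 99%)
Upper bound = x̄ + t* · s/√n = 75.3 + 2.378 · 16.5/√75 = 79.83

We are 99% confident that μ ≤ 79.83.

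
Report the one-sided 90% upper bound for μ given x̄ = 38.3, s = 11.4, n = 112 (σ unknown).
μ ≤ 39.69

Upper bound (one-sided):
t* = 1.289 (one-sided for 90%)
Upper bound = x̄ + t* · s/√n = 38.3 + 1.289 · 11.4/√112 = 39.69

We are 90% confident that μ ≤ 39.69.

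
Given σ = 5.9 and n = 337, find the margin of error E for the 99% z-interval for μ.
Margin of error = 0.83

Margin of error = z* · σ/√n
= 2.576 · 5.9/√337
= 2.576 · 5.9/18.3576
= 0.83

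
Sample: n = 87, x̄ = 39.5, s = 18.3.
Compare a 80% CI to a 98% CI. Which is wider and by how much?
98% CI is wider by 4.23

df = 86
80% CI: t* = 1.291, (36.97, 42.03), width = 2 · t* · s/√n = 5.07
98% CI: t* = 2.370, (34.85, 44.15), width = 2 · t* · s/√n = 9.30

The 98% CI is wider by 9.30 - 5.07 = 4.23.
Higher confidence requires a wider interval.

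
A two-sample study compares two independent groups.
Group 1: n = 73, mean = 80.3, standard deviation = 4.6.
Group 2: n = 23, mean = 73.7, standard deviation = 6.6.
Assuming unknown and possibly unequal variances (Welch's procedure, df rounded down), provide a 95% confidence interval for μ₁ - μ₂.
(3.58, 9.62)

Difference: x̄₁ - x̄₂ = 6.60
SE = √(s₁²/n₁ + s₂²/n₂) = √(4.6²/73 + 6.6²/23) = 1.4778
df = 29.04 → 29 (Welch–Satterthwaite, rounded down)
t* = 2.045

CI: 6.60 ± 2.045 · 1.4778 = 6.60 ± 3.02 = (3.58, 9.62)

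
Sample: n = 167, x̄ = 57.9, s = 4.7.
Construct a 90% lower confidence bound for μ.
μ ≥ 57.43

Lower bound (one-sided):
t* = 1.287 (one-sided for 90%)
Lower bound = x̄ - t* · s/√n = 57.9 - 1.287 · 4.7/√167 = 57.43

We are 90% confident that μ ≥ 57.43.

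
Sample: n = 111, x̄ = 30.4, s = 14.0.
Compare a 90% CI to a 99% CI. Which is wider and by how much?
99% CI is wider by 2.56

df = 110
90% CI: t* = 1.659, (28.20, 32.60), width = 2 · t* · s/√n = 4.41
99% CI: t* = 2.621, (26.92, 33.88), width = 2 · t* · s/√n = 6.97

The 99% CI is wider by 6.97 - 4.41 = 2.56.
Higher confidence requires a wider interval.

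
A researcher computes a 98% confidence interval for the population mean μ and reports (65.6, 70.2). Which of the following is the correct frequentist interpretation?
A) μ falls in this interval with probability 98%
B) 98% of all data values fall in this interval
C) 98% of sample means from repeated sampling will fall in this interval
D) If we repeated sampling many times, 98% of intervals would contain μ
D

A) Wrong — μ is fixed; the randomness lives in the interval, not in μ.
B) Wrong — a CI is about the parameter μ, not individual data values.
C) Wrong — coverage applies to intervals containing μ, not to future x̄ values.
D) Correct — this is the frequentist long-run coverage interpretation.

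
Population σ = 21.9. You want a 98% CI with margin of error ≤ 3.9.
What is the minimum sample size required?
n ≥ 171

For margin E ≤ 3.9:
n ≥ (z* · σ / E)²
n ≥ (2.326 · 21.9 / 3.9)²
n ≥ 170.60

Minimum n = 171 (rounding up)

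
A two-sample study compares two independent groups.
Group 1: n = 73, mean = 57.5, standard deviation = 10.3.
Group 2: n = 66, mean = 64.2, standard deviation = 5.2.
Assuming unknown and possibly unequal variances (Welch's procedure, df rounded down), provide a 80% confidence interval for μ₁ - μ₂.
(-8.46, -4.94)

Difference: x̄₁ - x̄₂ = -6.70
SE = √(s₁²/n₁ + s₂²/n₂) = √(10.3²/73 + 5.2²/66) = 1.3649
df = 108.74 → 108 (Welch–Satterthwaite, rounded down)
t* = 1.289

CI: -6.70 ± 1.289 · 1.3649 = -6.70 ± 1.76 = (-8.46, -4.94)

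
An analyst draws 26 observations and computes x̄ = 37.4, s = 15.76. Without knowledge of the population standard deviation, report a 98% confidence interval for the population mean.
(29.72, 45.08)

t-interval (σ unknown):
df = n - 1 = 25
t* = 2.485 for 98% confidence

Margin of error = t* · s/√n = 2.485 · 15.76/√26 = 7.68

CI: (29.72, 45.08)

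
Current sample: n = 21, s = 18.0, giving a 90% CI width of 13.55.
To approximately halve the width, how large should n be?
n ≈ 84

CI width ∝ 1/√n
To reduce width by factor 2, need √n to grow by 2 → need 2² = 4 times as many samples.

Current: n = 21, width = 13.55
New: n = 84, width ≈ 6.53

Width reduced by factor of 13.55/6.53 = 2.08.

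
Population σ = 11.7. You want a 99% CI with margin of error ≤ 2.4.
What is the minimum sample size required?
n ≥ 158

For margin E ≤ 2.4:
n ≥ (z* · σ / E)²
n ≥ (2.576 · 11.7 / 2.4)²
n ≥ 157.70

Minimum n = 158 (rounding up)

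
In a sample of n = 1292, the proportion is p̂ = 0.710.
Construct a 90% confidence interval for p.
(0.689, 0.731)

Proportion CI:
SE = √(p̂(1-p̂)/n) = √(0.710 · 0.290 / 1292) = 0.01262

z* = 1.645
Margin = z* · SE = 1.645 · 0.01262 = 0.0208

CI: 0.710 ± 0.0208 = (0.689, 0.731)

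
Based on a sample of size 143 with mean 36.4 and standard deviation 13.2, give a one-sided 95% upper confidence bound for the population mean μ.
μ ≤ 38.23

Upper bound (one-sided):
t* = 1.656 (one-sided for 95%)
Upper bound = x̄ + t* · s/√n = 36.4 + 1.656 · 13.2/√143 = 38.23

We are 95% confident that μ ≤ 38.23.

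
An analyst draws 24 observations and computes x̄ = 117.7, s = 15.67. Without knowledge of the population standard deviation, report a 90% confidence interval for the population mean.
(112.22, 123.18)

t-interval (σ unknown):
df = n - 1 = 23
t* = 1.714 for 90% confidence

Margin of error = t* · s/√n = 1.714 · 15.67/√24 = 5.48

CI: (112.22, 123.18)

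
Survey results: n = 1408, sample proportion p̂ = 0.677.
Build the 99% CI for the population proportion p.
(0.645, 0.709)

Proportion CI:
SE = √(p̂(1-p̂)/n) = √(0.677 · 0.323 / 1408) = 0.01246

z* = 2.576
Margin = z* · SE = 2.576 · 0.01246 = 0.0321

CI: 0.677 ± 0.0321 = (0.645, 0.709)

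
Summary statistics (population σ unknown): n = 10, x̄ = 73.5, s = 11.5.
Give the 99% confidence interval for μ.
(61.68, 85.32)

t-interval (σ unknown):
df = n - 1 = 9
t* = 3.250 for 99% confidence

Margin of error = t* · s/√n = 3.250 · 11.5/√10 = 11.82

CI: (61.68, 85.32)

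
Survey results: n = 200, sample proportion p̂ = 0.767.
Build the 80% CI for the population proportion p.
(0.729, 0.805)

Proportion CI:
SE = √(p̂(1-p̂)/n) = √(0.767 · 0.233 / 200) = 0.02989

z* = 1.282
Margin = z* · SE = 1.282 · 0.02989 = 0.0383

CI: 0.767 ± 0.0383 = (0.729, 0.805)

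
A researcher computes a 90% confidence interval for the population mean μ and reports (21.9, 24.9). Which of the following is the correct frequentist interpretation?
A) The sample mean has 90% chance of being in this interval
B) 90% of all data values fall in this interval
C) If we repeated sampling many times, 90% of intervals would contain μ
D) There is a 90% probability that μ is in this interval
C

A) Wrong — x̄ is observed and sits in the interval by construction.
B) Wrong — a CI is about the parameter μ, not individual data values.
C) Correct — this is the frequentist long-run coverage interpretation.
D) Wrong — μ is fixed; the randomness lives in the interval, not in μ.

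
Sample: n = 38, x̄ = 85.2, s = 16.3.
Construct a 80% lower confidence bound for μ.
μ ≥ 82.95

Lower bound (one-sided):
t* = 0.851 (one-sided for 80%)
Lower bound = x̄ - t* · s/√n = 85.2 - 0.851 · 16.3/√38 = 82.95

We are 80% confident that μ ≥ 82.95.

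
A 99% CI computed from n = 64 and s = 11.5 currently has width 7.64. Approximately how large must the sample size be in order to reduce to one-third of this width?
n ≈ 576

CI width ∝ 1/√n
To reduce width by factor 3, need √n to grow by 3 → need 3² = 9 times as many samples.

Current: n = 64, width = 7.64
New: n = 576, width ≈ 2.48

Width reduced by factor of 7.64/2.48 = 3.08.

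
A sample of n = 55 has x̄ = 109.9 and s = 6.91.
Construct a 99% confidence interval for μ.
(107.41, 112.39)

t-interval (σ unknown):
df = n - 1 = 54
t* = 2.670 for 99% confidence

Margin of error = t* · s/√n = 2.670 · 6.91/√55 = 2.49

CI: (107.41, 112.39)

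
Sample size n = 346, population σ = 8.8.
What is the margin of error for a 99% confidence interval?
Margin of error = 1.22

Margin of error = z* · σ/√n
= 2.576 · 8.8/√346
= 2.576 · 8.8/18.6011
= 1.22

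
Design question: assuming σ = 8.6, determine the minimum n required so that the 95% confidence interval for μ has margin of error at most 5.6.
n ≥ 10

For margin E ≤ 5.6:
n ≥ (z* · σ / E)²
n ≥ (1.960 · 8.6 / 5.6)²
n ≥ 9.06

Minimum n = 10 (rounding up)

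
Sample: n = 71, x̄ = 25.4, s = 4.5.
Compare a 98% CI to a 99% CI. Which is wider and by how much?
99% CI is wider by 0.29

df = 70
98% CI: t* = 2.381, (24.13, 26.67), width = 2 · t* · s/√n = 2.54
99% CI: t* = 2.648, (23.99, 26.81), width = 2 · t* · s/√n = 2.83

The 99% CI is wider by 2.83 - 2.54 = 0.29.
Higher confidence requires a wider interval.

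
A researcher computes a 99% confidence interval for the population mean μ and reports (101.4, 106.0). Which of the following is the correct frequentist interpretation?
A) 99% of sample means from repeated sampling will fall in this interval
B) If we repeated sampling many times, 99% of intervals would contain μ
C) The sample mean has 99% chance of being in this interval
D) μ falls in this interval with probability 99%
B

A) Wrong — coverage applies to intervals containing μ, not to future x̄ values.
B) Correct — this is the frequentist long-run coverage interpretation.
C) Wrong — x̄ is observed and sits in the interval by construction.
D) Wrong — μ is fixed; the randomness lives in the interval, not in μ.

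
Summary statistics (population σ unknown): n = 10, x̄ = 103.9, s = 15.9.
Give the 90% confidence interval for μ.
(94.68, 113.12)

t-interval (σ unknown):
df = n - 1 = 9
t* = 1.833 for 90% confidence

Margin of error = t* · s/√n = 1.833 · 15.9/√10 = 9.22

CI: (94.68, 113.12)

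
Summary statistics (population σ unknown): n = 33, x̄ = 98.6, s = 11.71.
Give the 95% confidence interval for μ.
(94.45, 102.75)

t-interval (σ unknown):
df = n - 1 = 32
t* = 2.037 for 95% confidence

Margin of error = t* · s/√n = 2.037 · 11.71/√33 = 4.15

CI: (94.45, 102.75)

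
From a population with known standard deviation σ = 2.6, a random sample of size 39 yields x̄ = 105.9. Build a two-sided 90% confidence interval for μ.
(105.22, 106.58)

z-interval (σ known):
z* = 1.645 for 90% confidence

Margin of error = z* · σ/√n = 1.645 · 2.6/√39 = 0.68

CI: (105.9 - 0.68, 105.9 + 0.68) = (105.22, 106.58)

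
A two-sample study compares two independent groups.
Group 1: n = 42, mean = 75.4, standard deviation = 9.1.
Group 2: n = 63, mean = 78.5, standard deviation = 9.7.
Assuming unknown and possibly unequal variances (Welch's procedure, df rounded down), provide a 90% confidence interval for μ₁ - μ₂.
(-6.19, -0.01)

Difference: x̄₁ - x̄₂ = -3.10
SE = √(s₁²/n₁ + s₂²/n₂) = √(9.1²/42 + 9.7²/63) = 1.8615
df = 91.80 → 91 (Welch–Satterthwaite, rounded down)
t* = 1.662

CI: -3.10 ± 1.662 · 1.8615 = -3.10 ± 3.09 = (-6.19, -0.01)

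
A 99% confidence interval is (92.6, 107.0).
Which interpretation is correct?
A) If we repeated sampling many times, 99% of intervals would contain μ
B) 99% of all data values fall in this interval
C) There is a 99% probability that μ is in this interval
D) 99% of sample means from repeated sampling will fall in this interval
A

A) Correct — this is the frequentist long-run coverage interpretation.
B) Wrong — a CI is about the parameter μ, not individual data values.
C) Wrong — μ is fixed; the randomness lives in the interval, not in μ.
D) Wrong — coverage applies to intervals containing μ, not to future x̄ values.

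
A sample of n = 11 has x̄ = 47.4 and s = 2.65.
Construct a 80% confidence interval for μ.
(46.30, 48.50)

t-interval (σ unknown):
df = n - 1 = 10
t* = 1.372 for 80% confidence

Margin of error = t* · s/√n = 1.372 · 2.65/√11 = 1.10

CI: (46.30, 48.50)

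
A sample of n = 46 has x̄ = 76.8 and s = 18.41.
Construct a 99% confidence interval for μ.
(69.50, 84.10)

t-interval (σ unknown):
df = n - 1 = 45
t* = 2.690 for 99% confidence

Margin of error = t* · s/√n = 2.690 · 18.41/√46 = 7.30

CI: (69.50, 84.10)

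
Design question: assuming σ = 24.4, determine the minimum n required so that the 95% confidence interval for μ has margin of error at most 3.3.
n ≥ 211

For margin E ≤ 3.3:
n ≥ (z* · σ / E)²
n ≥ (1.960 · 24.4 / 3.3)²
n ≥ 210.02

Minimum n = 211 (rounding up)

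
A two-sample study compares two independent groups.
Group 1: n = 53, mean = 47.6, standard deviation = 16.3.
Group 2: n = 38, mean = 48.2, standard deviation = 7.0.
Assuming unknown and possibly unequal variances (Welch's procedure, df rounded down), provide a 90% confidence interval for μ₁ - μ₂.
(-4.78, 3.58)

Difference: x̄₁ - x̄₂ = -0.60
SE = √(s₁²/n₁ + s₂²/n₂) = √(16.3²/53 + 7.0²/38) = 2.5105
df = 75.20 → 75 (Welch–Satterthwaite, rounded down)
t* = 1.665

CI: -0.60 ± 1.665 · 2.5105 = -0.60 ± 4.18 = (-4.78, 3.58)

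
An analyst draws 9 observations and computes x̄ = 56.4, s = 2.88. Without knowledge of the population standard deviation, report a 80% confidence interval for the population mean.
(55.06, 57.74)

t-interval (σ unknown):
df = n - 1 = 8
t* = 1.397 for 80% confidence

Margin of error = t* · s/√n = 1.397 · 2.88/√9 = 1.34

CI: (55.06, 57.74)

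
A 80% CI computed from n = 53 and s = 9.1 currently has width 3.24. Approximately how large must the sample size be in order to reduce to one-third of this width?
n ≈ 477

CI width ∝ 1/√n
To reduce width by factor 3, need √n to grow by 3 → need 3² = 9 times as many samples.

Current: n = 53, width = 3.24
New: n = 477, width ≈ 1.07

Width reduced by factor of 3.24/1.07 = 3.03.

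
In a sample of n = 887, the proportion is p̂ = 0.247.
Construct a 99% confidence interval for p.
(0.210, 0.284)

Proportion CI:
SE = √(p̂(1-p̂)/n) = √(0.247 · 0.753 / 887) = 0.01448

z* = 2.576
Margin = z* · SE = 2.576 · 0.01448 = 0.0373

CI: 0.247 ± 0.0373 = (0.210, 0.284)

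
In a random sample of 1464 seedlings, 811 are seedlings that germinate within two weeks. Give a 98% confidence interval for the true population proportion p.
(0.524, 0.584)

Proportion CI:
p̂ = 811/1464 = 0.55396
SE = √(p̂(1-p̂)/n) = √(0.55396 · 0.44604 / 1464) = 0.01299

z* = 2.326
Margin = z* · SE = 2.326 · 0.01299 = 0.0302

CI: 0.55396 ± 0.0302 = (0.524, 0.584)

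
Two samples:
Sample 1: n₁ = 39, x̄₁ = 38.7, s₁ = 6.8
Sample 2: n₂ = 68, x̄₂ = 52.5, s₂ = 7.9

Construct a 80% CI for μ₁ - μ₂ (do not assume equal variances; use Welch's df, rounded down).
(-15.67, -11.93)

Difference: x̄₁ - x̄₂ = -13.80
SE = √(s₁²/n₁ + s₂²/n₂) = √(6.8²/39 + 7.9²/68) = 1.4503
df = 89.26 → 89 (Welch–Satterthwaite, rounded down)
t* = 1.291

CI: -13.80 ± 1.291 · 1.4503 = -13.80 ± 1.87 = (-15.67, -11.93)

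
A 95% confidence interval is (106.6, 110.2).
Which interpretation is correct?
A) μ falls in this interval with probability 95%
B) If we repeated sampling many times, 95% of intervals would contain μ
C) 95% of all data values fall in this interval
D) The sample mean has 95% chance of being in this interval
B

A) Wrong — μ is fixed; the randomness lives in the interval, not in μ.
B) Correct — this is the frequentist long-run coverage interpretation.
C) Wrong — a CI is about the parameter μ, not individual data values.
D) Wrong — x̄ is observed and sits in the interval by construction.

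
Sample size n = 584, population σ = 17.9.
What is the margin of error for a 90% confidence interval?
Margin of error = 1.22

Margin of error = z* · σ/√n
= 1.645 · 17.9/√584
= 1.645 · 17.9/24.1661
= 1.22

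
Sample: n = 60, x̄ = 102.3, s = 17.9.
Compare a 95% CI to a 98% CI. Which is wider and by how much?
98% CI is wider by 1.80

df = 59
95% CI: t* = 2.001, (97.68, 106.92), width = 2 · t* · s/√n = 9.25
98% CI: t* = 2.391, (96.77, 107.83), width = 2 · t* · s/√n = 11.05

The 98% CI is wider by 11.05 - 9.25 = 1.80.
Higher confidence requires a wider interval.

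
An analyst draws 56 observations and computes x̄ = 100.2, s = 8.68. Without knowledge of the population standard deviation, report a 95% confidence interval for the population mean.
(97.88, 102.52)

t-interval (σ unknown):
df = n - 1 = 55
t* = 2.004 for 95% confidence

Margin of error = t* · s/√n = 2.004 · 8.68/√56 = 2.32

CI: (97.88, 102.52)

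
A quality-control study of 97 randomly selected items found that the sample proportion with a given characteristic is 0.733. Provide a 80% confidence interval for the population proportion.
(0.675, 0.791)

Proportion CI:
SE = √(p̂(1-p̂)/n) = √(0.733 · 0.267 / 97) = 0.04492

z* = 1.282
Margin = z* · SE = 1.282 · 0.04492 = 0.0576

CI: 0.733 ± 0.0576 = (0.675, 0.791)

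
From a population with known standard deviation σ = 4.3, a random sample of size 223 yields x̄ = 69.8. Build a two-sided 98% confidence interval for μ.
(69.13, 70.47)

z-interval (σ known):
z* = 2.326 for 98% confidence

Margin of error = z* · σ/√n = 2.326 · 4.3/√223 = 0.67

CI: (69.8 - 0.67, 69.8 + 0.67) = (69.13, 70.47)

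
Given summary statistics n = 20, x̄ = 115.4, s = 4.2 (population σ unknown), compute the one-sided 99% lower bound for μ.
μ ≥ 113.02

Lower bound (one-sided):
t* = 2.539 (one-sided for 99%)
Lower bound = x̄ - t* · s/√n = 115.4 - 2.539 · 4.2/√20 = 113.02

We are 99% confident that μ ≥ 113.02.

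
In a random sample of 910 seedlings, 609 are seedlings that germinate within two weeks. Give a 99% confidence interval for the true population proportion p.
(0.629, 0.709)

Proportion CI:
p̂ = 609/910 = 0.66923
SE = √(p̂(1-p̂)/n) = √(0.66923 · 0.33077 / 910) = 0.01560

z* = 2.576
Margin = z* · SE = 2.576 · 0.01560 = 0.0402

CI: 0.66923 ± 0.0402 = (0.629, 0.709)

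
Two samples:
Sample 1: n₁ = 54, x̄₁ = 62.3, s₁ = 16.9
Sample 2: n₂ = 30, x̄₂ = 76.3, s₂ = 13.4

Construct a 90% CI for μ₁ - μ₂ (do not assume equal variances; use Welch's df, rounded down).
(-19.59, -8.41)

Difference: x̄₁ - x̄₂ = -14.00
SE = √(s₁²/n₁ + s₂²/n₂) = √(16.9²/54 + 13.4²/30) = 3.3577
df = 72.09 → 72 (Welch–Satterthwaite, rounded down)
t* = 1.666

CI: -14.00 ± 1.666 · 3.3577 = -14.00 ± 5.59 = (-19.59, -8.41)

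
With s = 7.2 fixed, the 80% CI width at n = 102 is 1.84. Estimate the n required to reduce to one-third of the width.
n ≈ 918

CI width ∝ 1/√n
To reduce width by factor 3, need √n to grow by 3 → need 3² = 9 times as many samples.

Current: n = 102, width = 1.84
New: n = 918, width ≈ 0.61

Width reduced by factor of 1.84/0.61 = 3.02.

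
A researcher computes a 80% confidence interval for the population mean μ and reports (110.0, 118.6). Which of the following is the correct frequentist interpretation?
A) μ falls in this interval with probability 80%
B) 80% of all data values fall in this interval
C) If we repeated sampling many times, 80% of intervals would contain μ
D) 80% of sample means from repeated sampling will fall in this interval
C

A) Wrong — μ is fixed; the randomness lives in the interval, not in μ.
B) Wrong — a CI is about the parameter μ, not individual data values.
C) Correct — this is the frequentist long-run coverage interpretation.
D) Wrong — coverage applies to intervals containing μ, not to future x̄ values.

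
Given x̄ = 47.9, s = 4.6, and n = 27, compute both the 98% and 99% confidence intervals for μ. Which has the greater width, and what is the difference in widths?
99% CI is wider by 0.53

df = 26
98% CI: t* = 2.479, (45.71, 50.09), width = 2 · t* · s/√n = 4.39
99% CI: t* = 2.779, (45.44, 50.36), width = 2 · t* · s/√n = 4.92

The 99% CI is wider by 4.92 - 4.39 = 0.53.
Higher confidence requires a wider interval.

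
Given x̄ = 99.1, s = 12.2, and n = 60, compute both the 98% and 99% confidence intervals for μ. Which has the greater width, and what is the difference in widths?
99% CI is wider by 0.86

df = 59
98% CI: t* = 2.391, (95.33, 102.87), width = 2 · t* · s/√n = 7.53
99% CI: t* = 2.662, (94.91, 103.29), width = 2 · t* · s/√n = 8.39

The 99% CI is wider by 8.39 - 7.53 = 0.86.
Higher confidence requires a wider interval.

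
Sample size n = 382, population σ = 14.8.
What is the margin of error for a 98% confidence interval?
Margin of error = 1.76

Margin of error = z* · σ/√n
= 2.326 · 14.8/√382
= 2.326 · 14.8/19.5448
= 1.76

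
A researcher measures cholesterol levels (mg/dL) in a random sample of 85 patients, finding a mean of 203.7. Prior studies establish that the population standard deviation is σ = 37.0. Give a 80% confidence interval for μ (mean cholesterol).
(198.56, 208.84)

z-interval (σ known):
z* = 1.282 for 80% confidence

Margin of error = z* · σ/√n = 1.282 · 37.0/√85 = 5.14

CI: (203.7 - 5.14, 203.7 + 5.14) = (198.56, 208.84)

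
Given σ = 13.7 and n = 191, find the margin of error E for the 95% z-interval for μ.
Margin of error = 1.94

Margin of error = z* · σ/√n
= 1.960 · 13.7/√191
= 1.960 · 13.7/13.8203
= 1.94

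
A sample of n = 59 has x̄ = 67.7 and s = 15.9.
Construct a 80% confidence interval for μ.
(65.02, 70.38)

t-interval (σ unknown):
df = n - 1 = 58
t* = 1.296 for 80% confidence

Margin of error = t* · s/√n = 1.296 · 15.9/√59 = 2.68

CI: (65.02, 70.38)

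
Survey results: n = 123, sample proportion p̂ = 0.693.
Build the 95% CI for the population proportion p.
(0.611, 0.775)

Proportion CI:
SE = √(p̂(1-p̂)/n) = √(0.693 · 0.307 / 123) = 0.04159

z* = 1.960
Margin = z* · SE = 1.960 · 0.04159 = 0.0815

CI: 0.693 ± 0.0815 = (0.611, 0.775)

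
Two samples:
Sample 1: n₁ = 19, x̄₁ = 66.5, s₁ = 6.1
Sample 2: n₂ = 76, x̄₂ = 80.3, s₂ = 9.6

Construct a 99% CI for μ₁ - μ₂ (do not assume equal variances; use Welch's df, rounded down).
(-18.60, -9.00)

Difference: x̄₁ - x̄₂ = -13.80
SE = √(s₁²/n₁ + s₂²/n₂) = √(6.1²/19 + 9.6²/76) = 1.7807
df = 43.22 → 43 (Welch–Satterthwaite, rounded down)
t* = 2.695

CI: -13.80 ± 2.695 · 1.7807 = -13.80 ± 4.80 = (-18.60, -9.00)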